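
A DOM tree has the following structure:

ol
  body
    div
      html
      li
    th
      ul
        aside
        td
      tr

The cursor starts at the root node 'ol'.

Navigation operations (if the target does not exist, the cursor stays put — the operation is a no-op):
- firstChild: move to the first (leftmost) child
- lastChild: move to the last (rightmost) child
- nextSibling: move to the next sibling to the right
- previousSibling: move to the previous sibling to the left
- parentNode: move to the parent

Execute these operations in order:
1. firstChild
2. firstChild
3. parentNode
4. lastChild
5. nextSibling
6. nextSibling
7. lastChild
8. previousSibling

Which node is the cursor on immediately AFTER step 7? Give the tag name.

After 1 (firstChild): body
After 2 (firstChild): div
After 3 (parentNode): body
After 4 (lastChild): th
After 5 (nextSibling): th (no-op, stayed)
After 6 (nextSibling): th (no-op, stayed)
After 7 (lastChild): tr

Answer: tr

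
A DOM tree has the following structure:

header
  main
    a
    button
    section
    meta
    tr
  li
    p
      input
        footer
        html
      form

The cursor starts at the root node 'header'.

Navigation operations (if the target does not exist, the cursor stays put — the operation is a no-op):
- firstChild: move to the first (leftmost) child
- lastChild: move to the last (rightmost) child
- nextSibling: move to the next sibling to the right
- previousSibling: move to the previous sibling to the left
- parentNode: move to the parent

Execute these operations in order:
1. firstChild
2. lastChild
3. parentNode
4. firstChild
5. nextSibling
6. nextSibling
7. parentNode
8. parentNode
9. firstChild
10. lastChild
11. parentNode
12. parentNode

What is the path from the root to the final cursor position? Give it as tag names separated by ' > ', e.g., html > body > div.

Answer: header

Derivation:
After 1 (firstChild): main
After 2 (lastChild): tr
After 3 (parentNode): main
After 4 (firstChild): a
After 5 (nextSibling): button
After 6 (nextSibling): section
After 7 (parentNode): main
After 8 (parentNode): header
After 9 (firstChild): main
After 10 (lastChild): tr
After 11 (parentNode): main
After 12 (parentNode): header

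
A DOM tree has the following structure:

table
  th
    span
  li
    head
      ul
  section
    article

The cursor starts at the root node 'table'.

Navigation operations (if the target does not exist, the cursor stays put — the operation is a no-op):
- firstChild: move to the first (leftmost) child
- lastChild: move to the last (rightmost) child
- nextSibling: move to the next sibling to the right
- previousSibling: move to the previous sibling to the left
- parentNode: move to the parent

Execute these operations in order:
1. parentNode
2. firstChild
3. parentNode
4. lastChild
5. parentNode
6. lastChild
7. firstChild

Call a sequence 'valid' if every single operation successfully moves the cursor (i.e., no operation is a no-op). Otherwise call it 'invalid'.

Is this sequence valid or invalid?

After 1 (parentNode): table (no-op, stayed)
After 2 (firstChild): th
After 3 (parentNode): table
After 4 (lastChild): section
After 5 (parentNode): table
After 6 (lastChild): section
After 7 (firstChild): article

Answer: invalid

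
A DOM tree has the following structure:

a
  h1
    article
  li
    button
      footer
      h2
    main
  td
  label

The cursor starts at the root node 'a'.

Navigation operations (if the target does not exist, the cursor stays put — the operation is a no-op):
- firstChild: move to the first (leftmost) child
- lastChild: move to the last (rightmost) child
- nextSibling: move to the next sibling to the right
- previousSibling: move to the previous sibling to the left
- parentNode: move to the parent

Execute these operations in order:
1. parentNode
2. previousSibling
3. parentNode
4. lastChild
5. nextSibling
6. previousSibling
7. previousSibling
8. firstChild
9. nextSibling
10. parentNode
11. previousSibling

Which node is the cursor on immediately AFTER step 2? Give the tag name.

After 1 (parentNode): a (no-op, stayed)
After 2 (previousSibling): a (no-op, stayed)

Answer: a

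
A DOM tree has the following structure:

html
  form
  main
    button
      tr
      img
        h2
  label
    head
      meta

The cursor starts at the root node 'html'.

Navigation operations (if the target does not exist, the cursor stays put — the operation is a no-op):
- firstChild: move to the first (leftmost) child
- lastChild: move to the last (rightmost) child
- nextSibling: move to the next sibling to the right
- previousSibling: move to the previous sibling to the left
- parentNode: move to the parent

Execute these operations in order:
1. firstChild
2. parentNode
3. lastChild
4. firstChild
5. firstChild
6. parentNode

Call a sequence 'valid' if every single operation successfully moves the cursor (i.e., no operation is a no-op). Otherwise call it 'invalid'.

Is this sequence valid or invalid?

Answer: valid

Derivation:
After 1 (firstChild): form
After 2 (parentNode): html
After 3 (lastChild): label
After 4 (firstChild): head
After 5 (firstChild): meta
After 6 (parentNode): head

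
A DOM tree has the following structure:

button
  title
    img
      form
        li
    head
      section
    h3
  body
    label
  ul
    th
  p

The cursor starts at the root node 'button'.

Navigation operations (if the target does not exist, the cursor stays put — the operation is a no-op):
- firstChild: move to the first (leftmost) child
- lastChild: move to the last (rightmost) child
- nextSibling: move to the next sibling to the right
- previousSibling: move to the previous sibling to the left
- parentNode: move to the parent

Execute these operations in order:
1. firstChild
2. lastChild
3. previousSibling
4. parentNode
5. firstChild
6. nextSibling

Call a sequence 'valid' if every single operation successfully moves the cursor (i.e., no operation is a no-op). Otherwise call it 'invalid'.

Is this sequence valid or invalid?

After 1 (firstChild): title
After 2 (lastChild): h3
After 3 (previousSibling): head
After 4 (parentNode): title
After 5 (firstChild): img
After 6 (nextSibling): head

Answer: valid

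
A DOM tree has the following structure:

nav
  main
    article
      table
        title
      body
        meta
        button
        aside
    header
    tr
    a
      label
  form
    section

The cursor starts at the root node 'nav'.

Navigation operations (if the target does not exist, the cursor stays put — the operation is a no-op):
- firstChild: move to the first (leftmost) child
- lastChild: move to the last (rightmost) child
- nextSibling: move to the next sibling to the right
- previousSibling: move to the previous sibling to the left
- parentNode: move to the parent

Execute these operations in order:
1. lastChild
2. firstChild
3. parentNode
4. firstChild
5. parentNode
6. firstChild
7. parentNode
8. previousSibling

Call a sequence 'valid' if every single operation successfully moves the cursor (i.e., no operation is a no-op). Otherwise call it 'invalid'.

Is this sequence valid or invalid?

Answer: valid

Derivation:
After 1 (lastChild): form
After 2 (firstChild): section
After 3 (parentNode): form
After 4 (firstChild): section
After 5 (parentNode): form
After 6 (firstChild): section
After 7 (parentNode): form
After 8 (previousSibling): main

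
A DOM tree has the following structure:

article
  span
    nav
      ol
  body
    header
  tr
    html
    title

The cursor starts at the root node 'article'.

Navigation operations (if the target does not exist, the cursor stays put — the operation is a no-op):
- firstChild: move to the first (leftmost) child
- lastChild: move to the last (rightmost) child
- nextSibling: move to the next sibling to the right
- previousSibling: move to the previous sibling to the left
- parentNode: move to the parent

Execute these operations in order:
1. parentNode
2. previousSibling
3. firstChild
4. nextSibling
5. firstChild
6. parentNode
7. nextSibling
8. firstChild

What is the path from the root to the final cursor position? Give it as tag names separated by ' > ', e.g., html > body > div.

Answer: article > tr > html

Derivation:
After 1 (parentNode): article (no-op, stayed)
After 2 (previousSibling): article (no-op, stayed)
After 3 (firstChild): span
After 4 (nextSibling): body
After 5 (firstChild): header
After 6 (parentNode): body
After 7 (nextSibling): tr
After 8 (firstChild): html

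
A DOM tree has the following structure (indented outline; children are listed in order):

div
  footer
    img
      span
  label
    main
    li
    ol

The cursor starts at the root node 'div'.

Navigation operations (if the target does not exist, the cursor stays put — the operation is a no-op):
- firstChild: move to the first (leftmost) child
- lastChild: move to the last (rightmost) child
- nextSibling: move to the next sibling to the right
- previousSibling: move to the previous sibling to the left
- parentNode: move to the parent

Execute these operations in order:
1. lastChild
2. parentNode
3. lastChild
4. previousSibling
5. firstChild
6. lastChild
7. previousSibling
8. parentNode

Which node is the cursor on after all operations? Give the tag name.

Answer: img

Derivation:
After 1 (lastChild): label
After 2 (parentNode): div
After 3 (lastChild): label
After 4 (previousSibling): footer
After 5 (firstChild): img
After 6 (lastChild): span
After 7 (previousSibling): span (no-op, stayed)
After 8 (parentNode): img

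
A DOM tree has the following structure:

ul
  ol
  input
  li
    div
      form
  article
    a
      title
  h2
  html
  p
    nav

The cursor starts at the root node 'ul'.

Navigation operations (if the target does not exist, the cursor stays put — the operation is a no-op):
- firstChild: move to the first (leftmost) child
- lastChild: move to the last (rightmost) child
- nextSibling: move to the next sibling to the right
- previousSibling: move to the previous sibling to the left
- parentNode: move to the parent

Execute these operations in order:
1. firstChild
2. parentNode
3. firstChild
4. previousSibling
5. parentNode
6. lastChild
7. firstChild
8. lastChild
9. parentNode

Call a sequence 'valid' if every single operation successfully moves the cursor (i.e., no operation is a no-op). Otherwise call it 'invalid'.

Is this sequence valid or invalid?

After 1 (firstChild): ol
After 2 (parentNode): ul
After 3 (firstChild): ol
After 4 (previousSibling): ol (no-op, stayed)
After 5 (parentNode): ul
After 6 (lastChild): p
After 7 (firstChild): nav
After 8 (lastChild): nav (no-op, stayed)
After 9 (parentNode): p

Answer: invalid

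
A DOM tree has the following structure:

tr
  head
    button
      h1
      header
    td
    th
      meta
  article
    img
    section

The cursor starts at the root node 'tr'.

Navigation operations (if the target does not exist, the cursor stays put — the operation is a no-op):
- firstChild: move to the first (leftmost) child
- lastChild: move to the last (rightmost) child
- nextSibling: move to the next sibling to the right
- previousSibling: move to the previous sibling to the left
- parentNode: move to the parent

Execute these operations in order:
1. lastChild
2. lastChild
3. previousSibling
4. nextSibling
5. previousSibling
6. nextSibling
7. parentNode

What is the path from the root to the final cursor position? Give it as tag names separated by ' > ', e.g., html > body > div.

After 1 (lastChild): article
After 2 (lastChild): section
After 3 (previousSibling): img
After 4 (nextSibling): section
After 5 (previousSibling): img
After 6 (nextSibling): section
After 7 (parentNode): article

Answer: tr > article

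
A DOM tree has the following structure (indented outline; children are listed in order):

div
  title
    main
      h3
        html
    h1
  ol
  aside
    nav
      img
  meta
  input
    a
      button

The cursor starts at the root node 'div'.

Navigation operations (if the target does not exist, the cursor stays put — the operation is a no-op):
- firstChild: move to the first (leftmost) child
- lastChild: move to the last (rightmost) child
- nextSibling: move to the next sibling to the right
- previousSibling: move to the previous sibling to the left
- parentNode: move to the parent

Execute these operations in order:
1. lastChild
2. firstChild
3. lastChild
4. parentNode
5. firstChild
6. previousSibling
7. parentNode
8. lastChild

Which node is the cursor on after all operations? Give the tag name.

Answer: button

Derivation:
After 1 (lastChild): input
After 2 (firstChild): a
After 3 (lastChild): button
After 4 (parentNode): a
After 5 (firstChild): button
After 6 (previousSibling): button (no-op, stayed)
After 7 (parentNode): a
After 8 (lastChild): button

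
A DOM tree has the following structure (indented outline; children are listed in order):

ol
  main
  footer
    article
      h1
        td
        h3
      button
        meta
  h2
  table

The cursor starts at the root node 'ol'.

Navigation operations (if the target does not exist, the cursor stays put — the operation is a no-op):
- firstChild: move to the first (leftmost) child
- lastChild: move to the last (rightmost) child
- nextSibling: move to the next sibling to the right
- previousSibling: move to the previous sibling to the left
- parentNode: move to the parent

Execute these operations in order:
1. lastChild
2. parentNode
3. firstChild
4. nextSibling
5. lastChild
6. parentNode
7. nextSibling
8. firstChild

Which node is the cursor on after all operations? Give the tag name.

Answer: h2

Derivation:
After 1 (lastChild): table
After 2 (parentNode): ol
After 3 (firstChild): main
After 4 (nextSibling): footer
After 5 (lastChild): article
After 6 (parentNode): footer
After 7 (nextSibling): h2
After 8 (firstChild): h2 (no-op, stayed)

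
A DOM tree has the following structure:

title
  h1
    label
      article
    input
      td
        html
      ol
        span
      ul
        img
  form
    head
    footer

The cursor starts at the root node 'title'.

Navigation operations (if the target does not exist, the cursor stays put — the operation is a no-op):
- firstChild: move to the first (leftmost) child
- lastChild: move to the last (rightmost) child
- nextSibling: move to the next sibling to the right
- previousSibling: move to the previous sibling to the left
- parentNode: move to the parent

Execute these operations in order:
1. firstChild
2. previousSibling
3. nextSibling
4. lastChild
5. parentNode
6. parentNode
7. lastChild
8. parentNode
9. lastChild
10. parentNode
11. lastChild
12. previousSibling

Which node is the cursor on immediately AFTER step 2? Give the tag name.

Answer: h1

Derivation:
After 1 (firstChild): h1
After 2 (previousSibling): h1 (no-op, stayed)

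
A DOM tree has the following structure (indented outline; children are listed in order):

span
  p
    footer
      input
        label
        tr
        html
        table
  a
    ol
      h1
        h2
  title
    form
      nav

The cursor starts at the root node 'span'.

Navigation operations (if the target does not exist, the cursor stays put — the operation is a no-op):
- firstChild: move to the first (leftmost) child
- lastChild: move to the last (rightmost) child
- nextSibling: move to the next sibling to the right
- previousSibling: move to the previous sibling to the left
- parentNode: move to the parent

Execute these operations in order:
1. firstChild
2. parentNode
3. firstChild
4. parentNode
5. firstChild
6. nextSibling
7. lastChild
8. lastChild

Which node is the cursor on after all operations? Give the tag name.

Answer: h1

Derivation:
After 1 (firstChild): p
After 2 (parentNode): span
After 3 (firstChild): p
After 4 (parentNode): span
After 5 (firstChild): p
After 6 (nextSibling): a
After 7 (lastChild): ol
After 8 (lastChild): h1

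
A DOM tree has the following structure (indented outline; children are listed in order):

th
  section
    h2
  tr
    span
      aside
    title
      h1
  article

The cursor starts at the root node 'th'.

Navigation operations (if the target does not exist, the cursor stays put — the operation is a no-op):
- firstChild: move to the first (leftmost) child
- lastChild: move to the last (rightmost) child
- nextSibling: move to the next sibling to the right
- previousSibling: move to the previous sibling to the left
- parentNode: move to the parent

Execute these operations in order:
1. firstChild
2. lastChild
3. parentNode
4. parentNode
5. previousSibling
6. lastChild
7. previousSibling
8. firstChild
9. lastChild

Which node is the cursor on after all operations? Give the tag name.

After 1 (firstChild): section
After 2 (lastChild): h2
After 3 (parentNode): section
After 4 (parentNode): th
After 5 (previousSibling): th (no-op, stayed)
After 6 (lastChild): article
After 7 (previousSibling): tr
After 8 (firstChild): span
After 9 (lastChild): aside

Answer: aside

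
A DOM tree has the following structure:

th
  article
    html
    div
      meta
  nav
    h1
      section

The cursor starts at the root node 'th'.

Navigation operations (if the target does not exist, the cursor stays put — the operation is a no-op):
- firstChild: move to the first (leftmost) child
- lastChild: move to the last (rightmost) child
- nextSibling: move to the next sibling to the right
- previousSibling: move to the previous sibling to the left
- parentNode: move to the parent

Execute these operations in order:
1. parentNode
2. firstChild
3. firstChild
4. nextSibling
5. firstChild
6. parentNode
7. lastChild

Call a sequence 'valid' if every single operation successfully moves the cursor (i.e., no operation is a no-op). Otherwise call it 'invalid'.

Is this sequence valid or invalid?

After 1 (parentNode): th (no-op, stayed)
After 2 (firstChild): article
After 3 (firstChild): html
After 4 (nextSibling): div
After 5 (firstChild): meta
After 6 (parentNode): div
After 7 (lastChild): meta

Answer: invalid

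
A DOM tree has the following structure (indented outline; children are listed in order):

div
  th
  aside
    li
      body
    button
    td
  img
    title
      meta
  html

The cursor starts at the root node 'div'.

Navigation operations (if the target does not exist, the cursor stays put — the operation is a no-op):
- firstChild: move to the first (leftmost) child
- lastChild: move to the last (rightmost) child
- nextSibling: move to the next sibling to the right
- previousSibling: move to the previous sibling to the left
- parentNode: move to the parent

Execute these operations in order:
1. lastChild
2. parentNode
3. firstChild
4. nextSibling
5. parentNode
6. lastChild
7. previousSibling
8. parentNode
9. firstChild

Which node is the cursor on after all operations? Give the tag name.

After 1 (lastChild): html
After 2 (parentNode): div
After 3 (firstChild): th
After 4 (nextSibling): aside
After 5 (parentNode): div
After 6 (lastChild): html
After 7 (previousSibling): img
After 8 (parentNode): div
After 9 (firstChild): th

Answer: th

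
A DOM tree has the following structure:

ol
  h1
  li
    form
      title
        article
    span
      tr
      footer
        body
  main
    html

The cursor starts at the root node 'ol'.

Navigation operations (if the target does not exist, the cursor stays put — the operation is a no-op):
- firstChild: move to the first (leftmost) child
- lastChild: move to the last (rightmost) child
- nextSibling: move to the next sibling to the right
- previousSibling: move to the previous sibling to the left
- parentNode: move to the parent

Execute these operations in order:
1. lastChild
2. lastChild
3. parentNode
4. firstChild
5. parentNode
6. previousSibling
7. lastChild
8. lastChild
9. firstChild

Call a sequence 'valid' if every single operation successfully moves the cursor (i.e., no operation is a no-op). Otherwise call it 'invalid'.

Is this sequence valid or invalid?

Answer: valid

Derivation:
After 1 (lastChild): main
After 2 (lastChild): html
After 3 (parentNode): main
After 4 (firstChild): html
After 5 (parentNode): main
After 6 (previousSibling): li
After 7 (lastChild): span
After 8 (lastChild): footer
After 9 (firstChild): body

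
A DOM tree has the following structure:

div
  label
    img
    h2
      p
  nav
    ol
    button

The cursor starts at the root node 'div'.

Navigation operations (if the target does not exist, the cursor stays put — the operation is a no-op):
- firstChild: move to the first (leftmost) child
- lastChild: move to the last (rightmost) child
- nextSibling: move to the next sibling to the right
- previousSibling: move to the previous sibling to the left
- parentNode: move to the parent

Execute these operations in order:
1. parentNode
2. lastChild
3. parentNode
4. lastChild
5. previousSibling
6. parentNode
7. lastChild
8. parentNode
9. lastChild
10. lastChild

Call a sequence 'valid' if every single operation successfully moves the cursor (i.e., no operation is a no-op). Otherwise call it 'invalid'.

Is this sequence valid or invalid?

After 1 (parentNode): div (no-op, stayed)
After 2 (lastChild): nav
After 3 (parentNode): div
After 4 (lastChild): nav
After 5 (previousSibling): label
After 6 (parentNode): div
After 7 (lastChild): nav
After 8 (parentNode): div
After 9 (lastChild): nav
After 10 (lastChild): button

Answer: invalid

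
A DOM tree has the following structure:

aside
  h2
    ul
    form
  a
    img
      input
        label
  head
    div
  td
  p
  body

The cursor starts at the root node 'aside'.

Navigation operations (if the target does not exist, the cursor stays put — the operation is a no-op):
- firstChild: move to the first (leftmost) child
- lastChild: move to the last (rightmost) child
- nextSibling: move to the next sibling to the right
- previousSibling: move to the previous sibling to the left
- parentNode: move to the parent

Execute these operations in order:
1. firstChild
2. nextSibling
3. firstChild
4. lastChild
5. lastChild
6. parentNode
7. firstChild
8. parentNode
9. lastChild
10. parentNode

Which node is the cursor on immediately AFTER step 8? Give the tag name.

After 1 (firstChild): h2
After 2 (nextSibling): a
After 3 (firstChild): img
After 4 (lastChild): input
After 5 (lastChild): label
After 6 (parentNode): input
After 7 (firstChild): label
After 8 (parentNode): input

Answer: input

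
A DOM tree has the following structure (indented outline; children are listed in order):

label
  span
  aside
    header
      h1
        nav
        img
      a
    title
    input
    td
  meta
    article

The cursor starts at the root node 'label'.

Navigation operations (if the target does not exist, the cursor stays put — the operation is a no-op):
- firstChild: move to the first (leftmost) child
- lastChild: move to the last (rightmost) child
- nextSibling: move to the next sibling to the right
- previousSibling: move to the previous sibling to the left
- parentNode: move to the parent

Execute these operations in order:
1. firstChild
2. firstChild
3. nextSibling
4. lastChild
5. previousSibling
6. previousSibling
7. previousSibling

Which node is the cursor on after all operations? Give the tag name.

After 1 (firstChild): span
After 2 (firstChild): span (no-op, stayed)
After 3 (nextSibling): aside
After 4 (lastChild): td
After 5 (previousSibling): input
After 6 (previousSibling): title
After 7 (previousSibling): header

Answer: header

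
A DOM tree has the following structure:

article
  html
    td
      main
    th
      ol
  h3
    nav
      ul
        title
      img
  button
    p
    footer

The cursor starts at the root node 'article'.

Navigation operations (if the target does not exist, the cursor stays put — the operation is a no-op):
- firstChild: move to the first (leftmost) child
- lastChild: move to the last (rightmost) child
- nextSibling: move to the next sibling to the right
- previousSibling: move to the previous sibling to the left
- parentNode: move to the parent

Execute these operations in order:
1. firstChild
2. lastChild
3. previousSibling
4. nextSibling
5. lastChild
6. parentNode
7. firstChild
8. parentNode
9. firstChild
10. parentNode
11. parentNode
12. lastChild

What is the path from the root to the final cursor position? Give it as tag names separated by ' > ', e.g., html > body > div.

After 1 (firstChild): html
After 2 (lastChild): th
After 3 (previousSibling): td
After 4 (nextSibling): th
After 5 (lastChild): ol
After 6 (parentNode): th
After 7 (firstChild): ol
After 8 (parentNode): th
After 9 (firstChild): ol
After 10 (parentNode): th
After 11 (parentNode): html
After 12 (lastChild): th

Answer: article > html > th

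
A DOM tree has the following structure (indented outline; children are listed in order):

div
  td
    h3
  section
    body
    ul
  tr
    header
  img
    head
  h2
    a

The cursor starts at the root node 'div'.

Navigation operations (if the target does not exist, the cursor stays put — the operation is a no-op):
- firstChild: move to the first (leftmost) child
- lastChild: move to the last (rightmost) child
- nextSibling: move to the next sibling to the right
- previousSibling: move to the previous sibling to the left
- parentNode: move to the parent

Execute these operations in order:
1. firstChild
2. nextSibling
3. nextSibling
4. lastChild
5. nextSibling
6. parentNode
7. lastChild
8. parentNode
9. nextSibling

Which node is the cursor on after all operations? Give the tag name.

Answer: img

Derivation:
After 1 (firstChild): td
After 2 (nextSibling): section
After 3 (nextSibling): tr
After 4 (lastChild): header
After 5 (nextSibling): header (no-op, stayed)
After 6 (parentNode): tr
After 7 (lastChild): header
After 8 (parentNode): tr
After 9 (nextSibling): img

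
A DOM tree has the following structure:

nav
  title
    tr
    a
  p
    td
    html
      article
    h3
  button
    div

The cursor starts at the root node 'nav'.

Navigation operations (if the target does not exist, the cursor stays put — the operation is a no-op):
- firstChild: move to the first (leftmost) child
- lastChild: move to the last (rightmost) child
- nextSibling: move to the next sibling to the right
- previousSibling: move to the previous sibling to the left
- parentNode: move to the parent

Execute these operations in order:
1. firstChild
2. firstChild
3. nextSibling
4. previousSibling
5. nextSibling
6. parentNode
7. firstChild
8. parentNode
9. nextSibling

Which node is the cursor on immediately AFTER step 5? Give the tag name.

Answer: a

Derivation:
After 1 (firstChild): title
After 2 (firstChild): tr
After 3 (nextSibling): a
After 4 (previousSibling): tr
After 5 (nextSibling): a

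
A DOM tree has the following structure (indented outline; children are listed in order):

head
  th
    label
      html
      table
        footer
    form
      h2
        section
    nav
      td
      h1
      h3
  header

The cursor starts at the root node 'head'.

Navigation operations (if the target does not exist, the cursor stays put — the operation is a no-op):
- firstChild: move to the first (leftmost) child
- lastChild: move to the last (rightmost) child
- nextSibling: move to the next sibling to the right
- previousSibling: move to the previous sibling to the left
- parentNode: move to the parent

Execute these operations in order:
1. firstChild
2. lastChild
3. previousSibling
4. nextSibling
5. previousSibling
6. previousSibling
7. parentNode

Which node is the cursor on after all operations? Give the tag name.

After 1 (firstChild): th
After 2 (lastChild): nav
After 3 (previousSibling): form
After 4 (nextSibling): nav
After 5 (previousSibling): form
After 6 (previousSibling): label
After 7 (parentNode): th

Answer: th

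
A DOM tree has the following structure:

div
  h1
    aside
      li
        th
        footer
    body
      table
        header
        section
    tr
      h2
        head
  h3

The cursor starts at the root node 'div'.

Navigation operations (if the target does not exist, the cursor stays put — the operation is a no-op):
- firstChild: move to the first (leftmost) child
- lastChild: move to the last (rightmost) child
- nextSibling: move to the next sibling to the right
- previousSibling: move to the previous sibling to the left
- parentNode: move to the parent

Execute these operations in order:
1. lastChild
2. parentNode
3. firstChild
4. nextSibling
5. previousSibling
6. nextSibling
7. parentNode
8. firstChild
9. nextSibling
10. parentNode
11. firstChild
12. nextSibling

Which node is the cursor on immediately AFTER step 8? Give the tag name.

After 1 (lastChild): h3
After 2 (parentNode): div
After 3 (firstChild): h1
After 4 (nextSibling): h3
After 5 (previousSibling): h1
After 6 (nextSibling): h3
After 7 (parentNode): div
After 8 (firstChild): h1

Answer: h1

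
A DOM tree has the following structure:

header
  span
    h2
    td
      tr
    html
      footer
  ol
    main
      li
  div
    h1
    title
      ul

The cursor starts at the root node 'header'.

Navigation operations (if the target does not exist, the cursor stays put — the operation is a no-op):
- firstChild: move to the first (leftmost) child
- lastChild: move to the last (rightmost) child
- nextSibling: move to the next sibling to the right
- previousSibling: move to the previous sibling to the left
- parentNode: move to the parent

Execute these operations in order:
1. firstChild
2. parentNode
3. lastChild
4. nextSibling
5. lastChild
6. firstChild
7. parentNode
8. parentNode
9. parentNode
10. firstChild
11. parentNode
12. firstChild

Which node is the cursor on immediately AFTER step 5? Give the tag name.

Answer: title

Derivation:
After 1 (firstChild): span
After 2 (parentNode): header
After 3 (lastChild): div
After 4 (nextSibling): div (no-op, stayed)
After 5 (lastChild): title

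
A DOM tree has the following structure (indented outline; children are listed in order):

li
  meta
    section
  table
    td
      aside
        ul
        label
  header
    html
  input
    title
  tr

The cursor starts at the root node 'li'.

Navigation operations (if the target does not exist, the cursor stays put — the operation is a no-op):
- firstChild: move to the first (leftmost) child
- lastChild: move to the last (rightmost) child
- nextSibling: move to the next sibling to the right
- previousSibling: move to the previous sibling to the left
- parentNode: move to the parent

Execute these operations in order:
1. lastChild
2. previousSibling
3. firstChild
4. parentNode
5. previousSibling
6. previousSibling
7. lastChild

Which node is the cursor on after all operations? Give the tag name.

After 1 (lastChild): tr
After 2 (previousSibling): input
After 3 (firstChild): title
After 4 (parentNode): input
After 5 (previousSibling): header
After 6 (previousSibling): table
After 7 (lastChild): td

Answer: td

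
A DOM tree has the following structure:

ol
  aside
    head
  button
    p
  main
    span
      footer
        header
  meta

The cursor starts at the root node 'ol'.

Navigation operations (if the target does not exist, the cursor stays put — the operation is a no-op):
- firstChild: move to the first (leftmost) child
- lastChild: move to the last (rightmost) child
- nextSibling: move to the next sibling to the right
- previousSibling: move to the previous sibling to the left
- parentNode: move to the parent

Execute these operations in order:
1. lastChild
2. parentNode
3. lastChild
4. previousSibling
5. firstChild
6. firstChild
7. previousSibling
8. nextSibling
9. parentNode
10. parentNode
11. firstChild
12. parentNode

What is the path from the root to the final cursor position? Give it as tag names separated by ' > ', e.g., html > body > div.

Answer: ol > main

Derivation:
After 1 (lastChild): meta
After 2 (parentNode): ol
After 3 (lastChild): meta
After 4 (previousSibling): main
After 5 (firstChild): span
After 6 (firstChild): footer
After 7 (previousSibling): footer (no-op, stayed)
After 8 (nextSibling): footer (no-op, stayed)
After 9 (parentNode): span
After 10 (parentNode): main
After 11 (firstChild): span
After 12 (parentNode): main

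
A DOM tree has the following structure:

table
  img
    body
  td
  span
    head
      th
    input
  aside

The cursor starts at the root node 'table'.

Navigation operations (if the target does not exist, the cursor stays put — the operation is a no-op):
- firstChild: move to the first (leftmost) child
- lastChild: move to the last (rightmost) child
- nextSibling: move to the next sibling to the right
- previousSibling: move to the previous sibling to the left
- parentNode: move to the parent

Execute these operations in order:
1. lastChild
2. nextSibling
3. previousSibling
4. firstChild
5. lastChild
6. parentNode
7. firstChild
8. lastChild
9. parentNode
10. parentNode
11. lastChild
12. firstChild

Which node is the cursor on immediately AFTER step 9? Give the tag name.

Answer: head

Derivation:
After 1 (lastChild): aside
After 2 (nextSibling): aside (no-op, stayed)
After 3 (previousSibling): span
After 4 (firstChild): head
After 5 (lastChild): th
After 6 (parentNode): head
After 7 (firstChild): th
After 8 (lastChild): th (no-op, stayed)
After 9 (parentNode): head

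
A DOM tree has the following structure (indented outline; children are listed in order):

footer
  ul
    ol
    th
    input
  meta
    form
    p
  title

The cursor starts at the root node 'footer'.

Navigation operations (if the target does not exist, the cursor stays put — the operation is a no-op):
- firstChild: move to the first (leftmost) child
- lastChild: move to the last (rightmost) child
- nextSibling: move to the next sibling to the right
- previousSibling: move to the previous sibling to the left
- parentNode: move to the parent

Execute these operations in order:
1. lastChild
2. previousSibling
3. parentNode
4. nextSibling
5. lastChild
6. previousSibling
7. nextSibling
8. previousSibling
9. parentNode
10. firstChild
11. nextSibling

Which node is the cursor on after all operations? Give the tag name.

Answer: meta

Derivation:
After 1 (lastChild): title
After 2 (previousSibling): meta
After 3 (parentNode): footer
After 4 (nextSibling): footer (no-op, stayed)
After 5 (lastChild): title
After 6 (previousSibling): meta
After 7 (nextSibling): title
After 8 (previousSibling): meta
After 9 (parentNode): footer
After 10 (firstChild): ul
After 11 (nextSibling): meta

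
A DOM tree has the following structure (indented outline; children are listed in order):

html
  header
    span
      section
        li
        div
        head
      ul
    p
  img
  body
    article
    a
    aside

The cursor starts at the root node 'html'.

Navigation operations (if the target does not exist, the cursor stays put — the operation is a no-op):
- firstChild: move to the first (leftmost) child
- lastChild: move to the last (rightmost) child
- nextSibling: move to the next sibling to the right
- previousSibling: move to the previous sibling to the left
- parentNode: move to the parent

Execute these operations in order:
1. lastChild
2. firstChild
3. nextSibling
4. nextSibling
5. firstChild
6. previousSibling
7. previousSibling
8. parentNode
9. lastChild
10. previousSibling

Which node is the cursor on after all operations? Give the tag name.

Answer: a

Derivation:
After 1 (lastChild): body
After 2 (firstChild): article
After 3 (nextSibling): a
After 4 (nextSibling): aside
After 5 (firstChild): aside (no-op, stayed)
After 6 (previousSibling): a
After 7 (previousSibling): article
After 8 (parentNode): body
After 9 (lastChild): aside
After 10 (previousSibling): a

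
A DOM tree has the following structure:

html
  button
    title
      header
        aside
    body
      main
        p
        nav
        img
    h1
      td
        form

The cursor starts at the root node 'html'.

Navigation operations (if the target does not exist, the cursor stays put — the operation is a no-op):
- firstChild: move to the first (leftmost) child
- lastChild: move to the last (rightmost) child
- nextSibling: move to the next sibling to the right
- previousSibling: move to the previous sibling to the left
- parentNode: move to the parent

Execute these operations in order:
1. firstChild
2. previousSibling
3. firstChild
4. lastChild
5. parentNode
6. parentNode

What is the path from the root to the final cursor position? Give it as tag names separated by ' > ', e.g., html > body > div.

Answer: html > button

Derivation:
After 1 (firstChild): button
After 2 (previousSibling): button (no-op, stayed)
After 3 (firstChild): title
After 4 (lastChild): header
After 5 (parentNode): title
After 6 (parentNode): button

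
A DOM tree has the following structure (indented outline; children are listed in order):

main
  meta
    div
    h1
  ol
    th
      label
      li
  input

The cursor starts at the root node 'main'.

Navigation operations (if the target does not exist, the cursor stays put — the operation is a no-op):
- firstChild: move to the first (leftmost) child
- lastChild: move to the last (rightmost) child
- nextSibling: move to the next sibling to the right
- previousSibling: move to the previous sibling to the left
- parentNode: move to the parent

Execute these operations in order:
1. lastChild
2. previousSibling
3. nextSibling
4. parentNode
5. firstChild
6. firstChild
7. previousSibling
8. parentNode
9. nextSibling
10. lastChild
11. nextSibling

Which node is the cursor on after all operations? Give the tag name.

Answer: th

Derivation:
After 1 (lastChild): input
After 2 (previousSibling): ol
After 3 (nextSibling): input
After 4 (parentNode): main
After 5 (firstChild): meta
After 6 (firstChild): div
After 7 (previousSibling): div (no-op, stayed)
After 8 (parentNode): meta
After 9 (nextSibling): ol
After 10 (lastChild): th
After 11 (nextSibling): th (no-op, stayed)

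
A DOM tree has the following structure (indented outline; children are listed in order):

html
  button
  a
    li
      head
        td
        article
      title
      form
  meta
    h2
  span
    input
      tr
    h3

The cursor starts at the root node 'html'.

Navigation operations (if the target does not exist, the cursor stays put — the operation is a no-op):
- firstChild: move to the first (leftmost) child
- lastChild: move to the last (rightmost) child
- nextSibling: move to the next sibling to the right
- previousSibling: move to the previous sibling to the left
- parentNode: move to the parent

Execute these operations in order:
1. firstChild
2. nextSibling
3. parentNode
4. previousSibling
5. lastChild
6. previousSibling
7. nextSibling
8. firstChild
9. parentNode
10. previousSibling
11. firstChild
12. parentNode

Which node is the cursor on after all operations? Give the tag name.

Answer: meta

Derivation:
After 1 (firstChild): button
After 2 (nextSibling): a
After 3 (parentNode): html
After 4 (previousSibling): html (no-op, stayed)
After 5 (lastChild): span
After 6 (previousSibling): meta
After 7 (nextSibling): span
After 8 (firstChild): input
After 9 (parentNode): span
After 10 (previousSibling): meta
After 11 (firstChild): h2
After 12 (parentNode): meta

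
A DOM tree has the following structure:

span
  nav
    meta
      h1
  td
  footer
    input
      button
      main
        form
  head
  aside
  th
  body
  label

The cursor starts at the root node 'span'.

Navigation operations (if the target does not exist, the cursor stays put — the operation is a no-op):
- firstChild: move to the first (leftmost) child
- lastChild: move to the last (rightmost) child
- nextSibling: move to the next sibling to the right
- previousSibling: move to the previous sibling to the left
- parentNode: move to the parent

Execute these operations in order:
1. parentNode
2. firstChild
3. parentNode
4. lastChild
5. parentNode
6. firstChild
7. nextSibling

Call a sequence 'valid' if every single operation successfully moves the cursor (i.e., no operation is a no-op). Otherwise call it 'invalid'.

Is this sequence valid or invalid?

After 1 (parentNode): span (no-op, stayed)
After 2 (firstChild): nav
After 3 (parentNode): span
After 4 (lastChild): label
After 5 (parentNode): span
After 6 (firstChild): nav
After 7 (nextSibling): td

Answer: invalid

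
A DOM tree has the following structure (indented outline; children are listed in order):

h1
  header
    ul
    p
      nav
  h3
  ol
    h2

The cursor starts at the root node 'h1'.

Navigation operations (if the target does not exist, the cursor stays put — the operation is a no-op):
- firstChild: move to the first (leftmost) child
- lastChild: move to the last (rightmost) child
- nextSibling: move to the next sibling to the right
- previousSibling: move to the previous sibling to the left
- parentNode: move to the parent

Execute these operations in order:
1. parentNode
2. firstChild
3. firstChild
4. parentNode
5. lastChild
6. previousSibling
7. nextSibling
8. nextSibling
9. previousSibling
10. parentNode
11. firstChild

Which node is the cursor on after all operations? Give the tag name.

After 1 (parentNode): h1 (no-op, stayed)
After 2 (firstChild): header
After 3 (firstChild): ul
After 4 (parentNode): header
After 5 (lastChild): p
After 6 (previousSibling): ul
After 7 (nextSibling): p
After 8 (nextSibling): p (no-op, stayed)
After 9 (previousSibling): ul
After 10 (parentNode): header
After 11 (firstChild): ul

Answer: ul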